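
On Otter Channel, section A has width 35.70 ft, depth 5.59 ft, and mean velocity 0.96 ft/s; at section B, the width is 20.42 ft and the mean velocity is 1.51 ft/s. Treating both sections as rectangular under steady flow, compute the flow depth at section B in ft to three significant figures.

Q = A₁V₁ = (35.70×5.59) × 0.96 = 191.6 ft³/s
d₂ = Q/(b₂ V₂) = 191.6/(20.42×1.51) = 6.213 ft

6.21 ft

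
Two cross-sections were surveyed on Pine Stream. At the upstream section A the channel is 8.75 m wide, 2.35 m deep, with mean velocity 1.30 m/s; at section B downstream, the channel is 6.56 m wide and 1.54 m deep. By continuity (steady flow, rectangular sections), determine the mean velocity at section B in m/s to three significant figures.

2.65 m/s

Q = A₁V₁ = (8.75×2.35) × 1.30 = 26.73 m³/s
A₂ = 6.56 × 1.54 = 10.10 m²
V₂ = Q/A₂ = 26.73/10.10 = 2.646 m/s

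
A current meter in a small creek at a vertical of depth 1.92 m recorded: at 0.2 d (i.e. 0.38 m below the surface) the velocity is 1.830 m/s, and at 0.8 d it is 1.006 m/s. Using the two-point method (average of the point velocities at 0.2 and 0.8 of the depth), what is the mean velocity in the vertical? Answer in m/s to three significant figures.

1.42 m/s

v̄ = (1.830 + 1.006) / 2 = 1.418 m/s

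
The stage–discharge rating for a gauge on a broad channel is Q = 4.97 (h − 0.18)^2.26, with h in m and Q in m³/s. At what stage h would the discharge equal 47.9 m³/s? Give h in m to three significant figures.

2.91 m

h − h₀ = (Q/C)^(1/b) = (47.9/4.97)^(1/2.26) = 2.725 m
h = 0.18 + 2.725 = 2.905 m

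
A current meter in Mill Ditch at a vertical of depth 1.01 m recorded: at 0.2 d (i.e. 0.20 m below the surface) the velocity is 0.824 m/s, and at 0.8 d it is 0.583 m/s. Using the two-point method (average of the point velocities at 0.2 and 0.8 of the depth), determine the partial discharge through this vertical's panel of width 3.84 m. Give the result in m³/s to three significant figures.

v̄ = (0.824 + 0.583) / 2 = 0.7035 m/s
q = v̄ × d × w = 0.7035 × 1.01 × 3.84 = 2.728 m³/s

2.73 m³/s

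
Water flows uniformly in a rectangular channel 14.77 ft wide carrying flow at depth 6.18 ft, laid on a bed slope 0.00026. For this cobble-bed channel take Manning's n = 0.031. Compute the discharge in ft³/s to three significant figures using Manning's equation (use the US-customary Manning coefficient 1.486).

158 ft³/s

A = b·y = 14.77 × 6.18 = 91.28 ft²
P = b + 2y = 14.77 + 2×6.18 = 27.13 ft
R = A/P = 91.28/27.13 = 3.364 ft
Q = (1.486/n)·A·R^(2/3)·S^(1/2) = (1.486/0.031) × 91.28 × 3.364^(2/3) × 0.00026^(1/2) = 158.4 ft³/s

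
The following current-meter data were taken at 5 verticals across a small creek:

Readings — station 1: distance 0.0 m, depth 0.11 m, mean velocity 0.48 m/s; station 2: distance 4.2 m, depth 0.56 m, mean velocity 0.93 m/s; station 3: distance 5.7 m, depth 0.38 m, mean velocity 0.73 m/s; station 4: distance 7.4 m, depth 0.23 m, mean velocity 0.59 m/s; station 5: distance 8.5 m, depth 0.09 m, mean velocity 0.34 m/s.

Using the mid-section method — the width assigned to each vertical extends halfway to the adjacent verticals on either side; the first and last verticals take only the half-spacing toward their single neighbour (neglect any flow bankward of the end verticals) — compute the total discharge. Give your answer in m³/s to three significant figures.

2.25 m³/s

w_1 = (4.2 − 0.0)/2 = 2.1 m; q_1 = 0.48 × 0.11 × 2.1 = 0.1109 m³/s
w_2 = (5.7 − 0.0)/2 = 2.85 m; q_2 = 0.93 × 0.56 × 2.85 = 1.484 m³/s
w_3 = (7.4 − 4.2)/2 = 1.6 m; q_3 = 0.73 × 0.38 × 1.6 = 0.4438 m³/s
w_4 = (8.5 − 5.7)/2 = 1.4 m; q_4 = 0.59 × 0.23 × 1.4 = 0.1900 m³/s
w_5 = (8.5 − 7.4)/2 = 0.55 m; q_5 = 0.34 × 0.09 × 0.55 = 0.01683 m³/s
Q = Σ qᵢ = 2.246 m³/s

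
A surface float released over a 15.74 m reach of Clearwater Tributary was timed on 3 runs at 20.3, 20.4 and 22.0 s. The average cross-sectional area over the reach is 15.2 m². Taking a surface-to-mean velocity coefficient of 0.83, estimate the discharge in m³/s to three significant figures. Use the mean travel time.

9.50 m³/s

t̄ = (20.3 + 20.4 + 22.0) / 3 = 20.9 s
v_surface = L / t̄ = 15.74 / 20.9 = 0.7531 m/s
v_mean = 0.83 × 0.7531 = 0.6251 m/s
Q = A × v_mean = 15.2 × 0.6251 = 9.501 m³/s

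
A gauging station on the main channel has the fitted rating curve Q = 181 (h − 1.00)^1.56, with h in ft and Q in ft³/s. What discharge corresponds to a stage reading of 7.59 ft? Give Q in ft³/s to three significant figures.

Q = 181 × (7.59 − 1.00)^1.56 = 181 × 6.59^1.56 = 3429 ft³/s

3430 ft³/s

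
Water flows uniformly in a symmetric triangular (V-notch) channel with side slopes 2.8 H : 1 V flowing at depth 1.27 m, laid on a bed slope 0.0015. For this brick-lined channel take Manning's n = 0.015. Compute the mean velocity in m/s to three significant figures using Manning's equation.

1.83 m/s

A = z·y² = 2.8×1.27² = 4.516 m²
P = 2y√(1+z²) = 2×1.27×√(1+2.8²) = 7.552 m
R = A/P = 4.516/7.552 = 0.5980 m
Q = (1/n)·A·R^(2/3)·S^(1/2) = (1/0.015) × 4.516 × 0.5980^(2/3) × 0.0015^(1/2) = 8.277 m³/s
V = Q/A = 8.277/4.516 = 1.833 m/s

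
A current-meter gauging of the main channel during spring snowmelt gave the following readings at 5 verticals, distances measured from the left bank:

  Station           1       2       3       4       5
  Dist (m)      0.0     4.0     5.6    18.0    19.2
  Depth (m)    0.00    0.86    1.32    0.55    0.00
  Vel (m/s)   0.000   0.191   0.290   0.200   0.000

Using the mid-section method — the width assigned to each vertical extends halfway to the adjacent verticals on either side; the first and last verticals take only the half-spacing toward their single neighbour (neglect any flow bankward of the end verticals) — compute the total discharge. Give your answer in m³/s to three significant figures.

w_2 = (5.6 − 0.0)/2 = 2.8 m; q_2 = 0.191 × 0.86 × 2.8 = 0.4599 m³/s
w_3 = (18.0 − 4.0)/2 = 7 m; q_3 = 0.290 × 1.32 × 7 = 2.680 m³/s
w_4 = (19.2 − 5.6)/2 = 6.8 m; q_4 = 0.200 × 0.55 × 6.8 = 0.7480 m³/s
Stations 1, 5 contribute zero (depth or velocity is 0).
Q = Σ qᵢ = 3.888 m³/s

3.89 m³/s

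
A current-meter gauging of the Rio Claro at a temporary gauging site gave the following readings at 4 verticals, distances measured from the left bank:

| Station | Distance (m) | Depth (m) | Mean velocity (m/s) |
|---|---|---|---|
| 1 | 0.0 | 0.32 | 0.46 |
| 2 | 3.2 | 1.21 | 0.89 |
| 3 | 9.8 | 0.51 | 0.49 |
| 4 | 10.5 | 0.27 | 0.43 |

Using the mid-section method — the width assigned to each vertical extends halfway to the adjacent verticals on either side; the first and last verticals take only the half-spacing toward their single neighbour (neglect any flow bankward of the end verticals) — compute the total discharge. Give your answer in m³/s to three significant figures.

6.47 m³/s

w_1 = (3.2 − 0.0)/2 = 1.6 m; q_1 = 0.46 × 0.32 × 1.6 = 0.2355 m³/s
w_2 = (9.8 − 0.0)/2 = 4.9 m; q_2 = 0.89 × 1.21 × 4.9 = 5.277 m³/s
w_3 = (10.5 − 3.2)/2 = 3.65 m; q_3 = 0.49 × 0.51 × 3.65 = 0.9121 m³/s
w_4 = (10.5 − 9.8)/2 = 0.35 m; q_4 = 0.43 × 0.27 × 0.35 = 0.04064 m³/s
Q = Σ qᵢ = 6.465 m³/s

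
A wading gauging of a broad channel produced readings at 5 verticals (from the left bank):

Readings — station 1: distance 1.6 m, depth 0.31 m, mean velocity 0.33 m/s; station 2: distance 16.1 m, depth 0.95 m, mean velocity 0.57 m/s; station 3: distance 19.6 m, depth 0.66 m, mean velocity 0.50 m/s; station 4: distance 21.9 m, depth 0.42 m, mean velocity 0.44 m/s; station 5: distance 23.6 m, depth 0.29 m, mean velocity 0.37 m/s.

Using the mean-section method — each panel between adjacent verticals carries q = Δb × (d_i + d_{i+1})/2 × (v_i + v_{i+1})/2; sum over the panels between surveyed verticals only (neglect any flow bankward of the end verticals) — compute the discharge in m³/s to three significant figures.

6.45 m³/s

Panel 1-2: Δb = 14.5 m, d̄ = (0.31+0.95)/2 = 0.63, v̄ = (0.33+0.57)/2 = 0.45 → q = 14.5×0.63×0.45 = 4.111 m³/s
Panel 2-3: Δb = 3.5 m, d̄ = (0.95+0.66)/2 = 0.805, v̄ = (0.57+0.50)/2 = 0.535 → q = 3.5×0.805×0.535 = 1.507 m³/s
Panel 3-4: Δb = 2.3 m, d̄ = (0.66+0.42)/2 = 0.54, v̄ = (0.50+0.44)/2 = 0.47 → q = 2.3×0.54×0.47 = 0.5837 m³/s
Panel 4-5: Δb = 1.7 m, d̄ = (0.42+0.29)/2 = 0.355, v̄ = (0.44+0.37)/2 = 0.405 → q = 1.7×0.355×0.405 = 0.2444 m³/s
Q = Σ q = 6.446 m³/s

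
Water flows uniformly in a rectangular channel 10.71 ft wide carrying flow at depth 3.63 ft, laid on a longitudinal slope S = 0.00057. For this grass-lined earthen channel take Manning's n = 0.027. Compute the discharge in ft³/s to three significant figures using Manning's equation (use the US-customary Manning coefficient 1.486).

85.5 ft³/s

A = b·y = 10.71 × 3.63 = 38.88 ft²
P = b + 2y = 10.71 + 2×3.63 = 17.97 ft
R = A/P = 38.88/17.97 = 2.163 ft
Q = (1.486/n)·A·R^(2/3)·S^(1/2) = (1.486/0.027) × 38.88 × 2.163^(2/3) × 0.00057^(1/2) = 85.45 ft³/s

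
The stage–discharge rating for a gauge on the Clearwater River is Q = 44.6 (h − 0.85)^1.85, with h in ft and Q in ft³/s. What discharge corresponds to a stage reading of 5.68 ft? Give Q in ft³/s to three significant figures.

Q = 44.6 × (5.68 − 0.85)^1.85 = 44.6 × 4.83^1.85 = 821.6 ft³/s

822 ft³/s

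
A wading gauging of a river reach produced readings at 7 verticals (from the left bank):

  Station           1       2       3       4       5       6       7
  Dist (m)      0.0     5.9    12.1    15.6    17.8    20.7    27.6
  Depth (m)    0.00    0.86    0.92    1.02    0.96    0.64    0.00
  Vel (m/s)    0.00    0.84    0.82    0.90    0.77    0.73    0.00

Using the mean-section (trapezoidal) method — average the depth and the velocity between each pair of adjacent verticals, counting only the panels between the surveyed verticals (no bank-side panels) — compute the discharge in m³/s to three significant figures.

Panel 1-2: Δb = 5.9 m, d̄ = (0.00+0.86)/2 = 0.43, v̄ = (0.00+0.84)/2 = 0.42 → q = 5.9×0.43×0.42 = 1.066 m³/s
Panel 2-3: Δb = 6.2 m, d̄ = (0.86+0.92)/2 = 0.89, v̄ = (0.84+0.82)/2 = 0.83 → q = 6.2×0.89×0.83 = 4.580 m³/s
Panel 3-4: Δb = 3.5 m, d̄ = (0.92+1.02)/2 = 0.97, v̄ = (0.82+0.90)/2 = 0.86 → q = 3.5×0.97×0.86 = 2.920 m³/s
Panel 4-5: Δb = 2.2 m, d̄ = (1.02+0.96)/2 = 0.99, v̄ = (0.90+0.77)/2 = 0.835 → q = 2.2×0.99×0.835 = 1.819 m³/s
Panel 5-6: Δb = 2.9 m, d̄ = (0.96+0.64)/2 = 0.8, v̄ = (0.77+0.73)/2 = 0.75 → q = 2.9×0.8×0.75 = 1.740 m³/s
Panel 6-7: Δb = 6.9 m, d̄ = (0.64+0.00)/2 = 0.32, v̄ = (0.73+0.00)/2 = 0.365 → q = 6.9×0.32×0.365 = 0.8059 m³/s
Q = Σ q = 12.93 m³/s

12.9 m³/s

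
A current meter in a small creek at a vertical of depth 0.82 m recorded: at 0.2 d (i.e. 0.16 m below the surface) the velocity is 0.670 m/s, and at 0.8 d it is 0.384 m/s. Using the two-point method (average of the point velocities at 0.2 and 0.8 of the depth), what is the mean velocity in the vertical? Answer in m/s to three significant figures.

0.527 m/s

v̄ = (0.670 + 0.384) / 2 = 0.5270 m/s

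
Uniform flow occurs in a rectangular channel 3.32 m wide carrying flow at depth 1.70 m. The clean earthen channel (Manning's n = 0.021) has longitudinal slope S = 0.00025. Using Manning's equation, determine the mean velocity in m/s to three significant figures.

A = b·y = 3.32 × 1.70 = 5.644 m²
P = b + 2y = 3.32 + 2×1.70 = 6.720 m
R = A/P = 5.644/6.720 = 0.8399 m
Q = (1/n)·A·R^(2/3)·S^(1/2) = (1/0.021) × 5.644 × 0.8399^(2/3) × 0.00025^(1/2) = 3.783 m³/s
V = Q/A = 3.783/5.644 = 0.6702 m/s

0.670 m/s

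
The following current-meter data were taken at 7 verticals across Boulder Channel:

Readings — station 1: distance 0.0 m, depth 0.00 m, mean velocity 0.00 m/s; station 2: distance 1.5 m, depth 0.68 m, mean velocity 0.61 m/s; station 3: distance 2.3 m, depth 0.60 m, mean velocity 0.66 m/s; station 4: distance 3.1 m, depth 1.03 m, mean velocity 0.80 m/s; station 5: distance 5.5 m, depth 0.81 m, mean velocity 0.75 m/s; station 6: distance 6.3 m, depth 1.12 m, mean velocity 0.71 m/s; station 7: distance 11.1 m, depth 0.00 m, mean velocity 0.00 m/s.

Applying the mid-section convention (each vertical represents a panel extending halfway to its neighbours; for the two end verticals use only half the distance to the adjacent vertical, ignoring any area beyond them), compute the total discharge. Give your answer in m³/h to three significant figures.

w_2 = (2.3 − 0.0)/2 = 1.15 m; q_2 = 0.61 × 0.68 × 1.15 = 0.4770 m³/s
w_3 = (3.1 − 1.5)/2 = 0.8 m; q_3 = 0.66 × 0.60 × 0.8 = 0.3168 m³/s
w_4 = (5.5 − 2.3)/2 = 1.6 m; q_4 = 0.80 × 1.03 × 1.6 = 1.318 m³/s
w_5 = (6.3 − 3.1)/2 = 1.6 m; q_5 = 0.75 × 0.81 × 1.6 = 0.9720 m³/s
w_6 = (11.1 − 5.5)/2 = 2.8 m; q_6 = 0.71 × 1.12 × 2.8 = 2.227 m³/s
Stations 1, 7 contribute zero (depth or velocity is 0).
Q = Σ qᵢ = 5.311 m³/s
= 5.311 × 3600 = 19120 m³/h

19100 m³/h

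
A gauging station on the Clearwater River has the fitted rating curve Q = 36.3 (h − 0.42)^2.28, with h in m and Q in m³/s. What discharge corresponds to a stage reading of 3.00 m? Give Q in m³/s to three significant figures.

Q = 36.3 × (3.00 − 0.42)^2.28 = 36.3 × 2.58^2.28 = 315.1 m³/s

315 m³/s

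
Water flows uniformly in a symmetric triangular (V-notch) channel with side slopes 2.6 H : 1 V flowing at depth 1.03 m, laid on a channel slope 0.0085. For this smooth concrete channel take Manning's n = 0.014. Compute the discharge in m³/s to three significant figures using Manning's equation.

A = z·y² = 2.6×1.03² = 2.758 m²
P = 2y√(1+z²) = 2×1.03×√(1+2.6²) = 5.738 m
R = A/P = 2.758/5.738 = 0.4807 m
Q = (1/n)·A·R^(2/3)·S^(1/2) = (1/0.014) × 2.758 × 0.4807^(2/3) × 0.0085^(1/2) = 11.15 m³/s

11.1 m³/s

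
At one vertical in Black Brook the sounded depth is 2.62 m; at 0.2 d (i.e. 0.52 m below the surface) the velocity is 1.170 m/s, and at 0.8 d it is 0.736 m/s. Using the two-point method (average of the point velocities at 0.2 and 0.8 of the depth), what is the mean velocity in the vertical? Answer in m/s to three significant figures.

v̄ = (1.170 + 0.736) / 2 = 0.9530 m/s

0.953 m/s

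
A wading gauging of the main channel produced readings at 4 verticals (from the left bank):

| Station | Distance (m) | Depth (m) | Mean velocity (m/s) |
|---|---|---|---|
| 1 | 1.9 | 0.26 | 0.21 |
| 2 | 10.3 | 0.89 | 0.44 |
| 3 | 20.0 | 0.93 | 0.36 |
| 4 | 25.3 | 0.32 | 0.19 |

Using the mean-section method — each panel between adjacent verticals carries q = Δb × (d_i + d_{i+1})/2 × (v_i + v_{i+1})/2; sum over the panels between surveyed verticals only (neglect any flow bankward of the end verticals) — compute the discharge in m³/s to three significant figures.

Panel 1-2: Δb = 8.4 m, d̄ = (0.26+0.89)/2 = 0.575, v̄ = (0.21+0.44)/2 = 0.325 → q = 8.4×0.575×0.325 = 1.570 m³/s
Panel 2-3: Δb = 9.7 m, d̄ = (0.89+0.93)/2 = 0.91, v̄ = (0.44+0.36)/2 = 0.4 → q = 9.7×0.91×0.4 = 3.531 m³/s
Panel 3-4: Δb = 5.3 m, d̄ = (0.93+0.32)/2 = 0.625, v̄ = (0.36+0.19)/2 = 0.275 → q = 5.3×0.625×0.275 = 0.9109 m³/s
Q = Σ q = 6.011 m³/s

6.01 m³/s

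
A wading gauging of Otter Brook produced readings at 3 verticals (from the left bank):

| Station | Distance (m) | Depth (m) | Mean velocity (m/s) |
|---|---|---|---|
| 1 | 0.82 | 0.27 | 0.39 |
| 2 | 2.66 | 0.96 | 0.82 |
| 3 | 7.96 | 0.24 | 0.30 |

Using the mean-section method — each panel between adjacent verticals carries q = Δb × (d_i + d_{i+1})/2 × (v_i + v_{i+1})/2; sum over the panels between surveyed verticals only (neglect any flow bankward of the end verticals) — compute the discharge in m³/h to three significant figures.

8880 m³/h

Panel 1-2: Δb = 1.84 m, d̄ = (0.27+0.96)/2 = 0.615, v̄ = (0.39+0.82)/2 = 0.605 → q = 1.84×0.615×0.605 = 0.6846 m³/s
Panel 2-3: Δb = 5.3 m, d̄ = (0.96+0.24)/2 = 0.6, v̄ = (0.82+0.30)/2 = 0.56 → q = 5.3×0.6×0.56 = 1.781 m³/s
Q = Σ q = 2.465 m³/s
= 2.465 × 3600 = 8876 m³/h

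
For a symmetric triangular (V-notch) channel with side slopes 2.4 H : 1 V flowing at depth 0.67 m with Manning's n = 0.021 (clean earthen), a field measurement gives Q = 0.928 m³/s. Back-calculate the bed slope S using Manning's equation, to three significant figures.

A = z·y² = 2.4×0.67² = 1.077 m²
P = 2y√(1+z²) = 2×0.67×√(1+2.4²) = 3.484 m
R = A/P = 1.077/3.484 = 0.3092 m
S = (Q·n / (1·A·R^(2/3)))² = (0.928×0.021 / (1×1.077×0.4573))² = 0.001565

0.00156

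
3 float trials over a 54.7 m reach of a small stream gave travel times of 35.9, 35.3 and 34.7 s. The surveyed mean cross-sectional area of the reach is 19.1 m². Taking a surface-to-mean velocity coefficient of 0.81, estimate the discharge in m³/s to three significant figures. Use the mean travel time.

24.0 m³/s

t̄ = (35.9 + 35.3 + 34.7) / 3 = 35.3 s
v_surface = L / t̄ = 54.7 / 35.3 = 1.550 m/s
v_mean = 0.81 × 1.550 = 1.255 m/s
Q = A × v_mean = 19.1 × 1.255 = 23.97 m³/s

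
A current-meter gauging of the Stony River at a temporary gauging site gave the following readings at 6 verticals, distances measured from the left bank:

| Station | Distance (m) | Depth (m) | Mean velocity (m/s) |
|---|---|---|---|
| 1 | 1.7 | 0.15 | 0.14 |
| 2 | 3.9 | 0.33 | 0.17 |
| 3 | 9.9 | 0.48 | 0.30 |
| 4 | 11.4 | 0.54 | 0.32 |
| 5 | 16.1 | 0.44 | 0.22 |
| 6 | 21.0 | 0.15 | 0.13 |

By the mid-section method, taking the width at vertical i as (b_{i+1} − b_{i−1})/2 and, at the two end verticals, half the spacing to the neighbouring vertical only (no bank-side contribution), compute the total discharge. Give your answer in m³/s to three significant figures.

1.84 m³/s

w_1 = (3.9 − 1.7)/2 = 1.1 m; q_1 = 0.14 × 0.15 × 1.1 = 0.02310 m³/s
w_2 = (9.9 − 1.7)/2 = 4.1 m; q_2 = 0.17 × 0.33 × 4.1 = 0.2300 m³/s
w_3 = (11.4 − 3.9)/2 = 3.75 m; q_3 = 0.30 × 0.48 × 3.75 = 0.5400 m³/s
w_4 = (16.1 − 9.9)/2 = 3.1 m; q_4 = 0.32 × 0.54 × 3.1 = 0.5357 m³/s
w_5 = (21.0 − 11.4)/2 = 4.8 m; q_5 = 0.22 × 0.44 × 4.8 = 0.4646 m³/s
w_6 = (21.0 − 16.1)/2 = 2.45 m; q_6 = 0.13 × 0.15 × 2.45 = 0.04778 m³/s
Q = Σ qᵢ = 1.841 m³/s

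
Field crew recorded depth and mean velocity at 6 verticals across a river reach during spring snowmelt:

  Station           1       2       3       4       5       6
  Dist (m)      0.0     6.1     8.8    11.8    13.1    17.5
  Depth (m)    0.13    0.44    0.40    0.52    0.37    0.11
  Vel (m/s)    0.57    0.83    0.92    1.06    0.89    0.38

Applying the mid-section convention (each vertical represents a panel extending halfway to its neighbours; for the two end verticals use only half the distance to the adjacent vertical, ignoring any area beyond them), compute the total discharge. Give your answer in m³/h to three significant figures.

18400 m³/h

w_1 = (6.1 − 0.0)/2 = 3.05 m; q_1 = 0.57 × 0.13 × 3.05 = 0.2260 m³/s
w_2 = (8.8 − 0.0)/2 = 4.4 m; q_2 = 0.83 × 0.44 × 4.4 = 1.607 m³/s
w_3 = (11.8 − 6.1)/2 = 2.85 m; q_3 = 0.92 × 0.40 × 2.85 = 1.049 m³/s
w_4 = (13.1 − 8.8)/2 = 2.15 m; q_4 = 1.06 × 0.52 × 2.15 = 1.185 m³/s
w_5 = (17.5 − 11.8)/2 = 2.85 m; q_5 = 0.89 × 0.37 × 2.85 = 0.9385 m³/s
w_6 = (17.5 − 13.1)/2 = 2.2 m; q_6 = 0.38 × 0.11 × 2.2 = 0.09196 m³/s
Q = Σ qᵢ = 5.097 m³/s
= 5.097 × 3600 = 18350 m³/h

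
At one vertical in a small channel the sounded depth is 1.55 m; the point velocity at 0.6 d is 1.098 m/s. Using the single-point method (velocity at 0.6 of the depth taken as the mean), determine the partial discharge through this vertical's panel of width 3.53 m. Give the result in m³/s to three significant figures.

6.01 m³/s

v̄ = v₀.₆ = 1.098 m/s
q = v̄ × d × w = 1.098 × 1.55 × 3.53 = 6.008 m³/s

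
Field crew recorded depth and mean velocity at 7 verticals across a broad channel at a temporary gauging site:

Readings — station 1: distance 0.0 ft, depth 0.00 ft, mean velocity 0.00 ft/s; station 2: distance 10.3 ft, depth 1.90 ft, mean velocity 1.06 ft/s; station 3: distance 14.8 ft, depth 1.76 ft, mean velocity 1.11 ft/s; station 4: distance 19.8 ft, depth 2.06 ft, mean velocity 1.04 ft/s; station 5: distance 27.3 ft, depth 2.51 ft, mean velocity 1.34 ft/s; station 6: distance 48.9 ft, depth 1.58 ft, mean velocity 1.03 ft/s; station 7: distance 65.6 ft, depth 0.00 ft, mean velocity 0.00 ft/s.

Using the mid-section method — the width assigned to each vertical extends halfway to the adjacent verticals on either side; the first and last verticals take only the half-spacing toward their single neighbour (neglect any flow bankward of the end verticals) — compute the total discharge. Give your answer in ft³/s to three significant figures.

w_2 = (14.8 − 0.0)/2 = 7.4 ft; q_2 = 1.06 × 1.90 × 7.4 = 14.90 ft³/s
w_3 = (19.8 − 10.3)/2 = 4.75 ft; q_3 = 1.11 × 1.76 × 4.75 = 9.280 ft³/s
w_4 = (27.3 − 14.8)/2 = 6.25 ft; q_4 = 1.04 × 2.06 × 6.25 = 13.39 ft³/s
w_5 = (48.9 − 19.8)/2 = 14.55 ft; q_5 = 1.34 × 2.51 × 14.55 = 48.94 ft³/s
w_6 = (65.6 − 27.3)/2 = 19.15 ft; q_6 = 1.03 × 1.58 × 19.15 = 31.16 ft³/s
Stations 1, 7 contribute zero (depth or velocity is 0).
Q = Σ qᵢ = 117.7 ft³/s

118 ft³/s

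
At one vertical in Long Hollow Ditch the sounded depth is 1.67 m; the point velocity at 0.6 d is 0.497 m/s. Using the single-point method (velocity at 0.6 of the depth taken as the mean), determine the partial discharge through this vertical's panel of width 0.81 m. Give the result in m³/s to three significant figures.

0.672 m³/s

v̄ = v₀.₆ = 0.497 m/s
q = v̄ × d × w = 0.4970 × 1.67 × 0.81 = 0.6723 m³/s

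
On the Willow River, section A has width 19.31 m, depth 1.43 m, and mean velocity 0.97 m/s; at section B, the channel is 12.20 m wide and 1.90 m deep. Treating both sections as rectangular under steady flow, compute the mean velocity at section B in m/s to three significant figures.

1.16 m/s

Q = A₁V₁ = (19.31×1.43) × 0.97 = 26.78 m³/s
A₂ = 12.20 × 1.90 = 23.18 m²
V₂ = Q/A₂ = 26.78/23.18 = 1.156 m/s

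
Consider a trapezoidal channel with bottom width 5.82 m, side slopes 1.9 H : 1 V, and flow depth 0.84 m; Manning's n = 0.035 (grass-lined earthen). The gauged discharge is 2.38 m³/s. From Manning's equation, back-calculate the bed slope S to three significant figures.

A = (b + z·y)·y = (5.82 + 1.9×0.84)×0.84 = 6.229 m²
P = b + 2y√(1+z²) = 5.82 + 2×0.84×√(1+1.9²) = 9.427 m
R = A/P = 6.229/9.427 = 0.6608 m
S = (Q·n / (1·A·R^(2/3)))² = (2.38×0.035 / (1×6.229×0.7587))² = 0.0003107

0.000311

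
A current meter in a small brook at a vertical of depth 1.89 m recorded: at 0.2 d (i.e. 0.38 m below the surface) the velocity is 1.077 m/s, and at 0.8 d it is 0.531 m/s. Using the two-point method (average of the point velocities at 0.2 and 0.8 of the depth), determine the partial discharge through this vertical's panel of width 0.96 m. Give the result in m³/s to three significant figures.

v̄ = (1.077 + 0.531) / 2 = 0.8040 m/s
q = v̄ × d × w = 0.8040 × 1.89 × 0.96 = 1.459 m³/s

1.46 m³/s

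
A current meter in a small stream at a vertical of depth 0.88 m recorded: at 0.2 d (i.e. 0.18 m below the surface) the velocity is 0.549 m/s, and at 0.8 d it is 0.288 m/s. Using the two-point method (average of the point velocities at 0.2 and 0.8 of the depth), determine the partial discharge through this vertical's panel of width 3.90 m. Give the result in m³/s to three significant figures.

v̄ = (0.549 + 0.288) / 2 = 0.4185 m/s
q = v̄ × d × w = 0.4185 × 0.88 × 3.90 = 1.436 m³/s

1.44 m³/s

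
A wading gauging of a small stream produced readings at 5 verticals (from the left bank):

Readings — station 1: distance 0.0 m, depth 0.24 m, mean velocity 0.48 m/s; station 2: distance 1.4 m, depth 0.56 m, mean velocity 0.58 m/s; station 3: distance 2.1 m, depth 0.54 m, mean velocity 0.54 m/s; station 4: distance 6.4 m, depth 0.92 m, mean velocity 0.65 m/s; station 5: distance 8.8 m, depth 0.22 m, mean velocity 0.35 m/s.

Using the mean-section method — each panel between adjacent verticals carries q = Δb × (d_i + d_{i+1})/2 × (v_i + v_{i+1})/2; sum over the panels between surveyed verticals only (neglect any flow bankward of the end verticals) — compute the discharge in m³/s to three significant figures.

Panel 1-2: Δb = 1.4 m, d̄ = (0.24+0.56)/2 = 0.4, v̄ = (0.48+0.58)/2 = 0.53 → q = 1.4×0.4×0.53 = 0.2968 m³/s
Panel 2-3: Δb = 0.7 m, d̄ = (0.56+0.54)/2 = 0.55, v̄ = (0.58+0.54)/2 = 0.56 → q = 0.7×0.55×0.56 = 0.2156 m³/s
Panel 3-4: Δb = 4.3 m, d̄ = (0.54+0.92)/2 = 0.73, v̄ = (0.54+0.65)/2 = 0.595 → q = 4.3×0.73×0.595 = 1.868 m³/s
Panel 4-5: Δb = 2.4 m, d̄ = (0.92+0.22)/2 = 0.57, v̄ = (0.65+0.35)/2 = 0.5 → q = 2.4×0.57×0.5 = 0.6840 m³/s
Q = Σ q = 3.064 m³/s

3.06 m³/s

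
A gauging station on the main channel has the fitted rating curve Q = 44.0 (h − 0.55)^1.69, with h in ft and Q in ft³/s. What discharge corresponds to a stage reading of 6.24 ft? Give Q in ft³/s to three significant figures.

Q = 44.0 × (6.24 − 0.55)^1.69 = 44.0 × 5.69^1.69 = 831.0 ft³/s

831 ft³/s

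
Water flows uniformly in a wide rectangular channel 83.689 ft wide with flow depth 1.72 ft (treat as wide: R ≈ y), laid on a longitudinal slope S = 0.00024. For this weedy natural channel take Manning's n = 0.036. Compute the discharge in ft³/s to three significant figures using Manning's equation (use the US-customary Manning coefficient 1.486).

A = b·y = 83.689 × 1.72 = 143.9 ft²
Wide channel: R ≈ y = 1.72 ft
Q = (1.486/n)·A·R^(2/3)·S^(1/2) = (1.486/0.036) × 143.9 × 1.720^(2/3) × 0.00024^(1/2) = 132.1 ft³/s

132 ft³/s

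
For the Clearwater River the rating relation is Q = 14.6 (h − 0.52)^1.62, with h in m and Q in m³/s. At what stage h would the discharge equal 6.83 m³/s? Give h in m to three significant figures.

h − h₀ = (Q/C)^(1/b) = (6.83/14.6)^(1/1.62) = 0.6257 m
h = 0.52 + 0.6257 = 1.146 m

1.15 m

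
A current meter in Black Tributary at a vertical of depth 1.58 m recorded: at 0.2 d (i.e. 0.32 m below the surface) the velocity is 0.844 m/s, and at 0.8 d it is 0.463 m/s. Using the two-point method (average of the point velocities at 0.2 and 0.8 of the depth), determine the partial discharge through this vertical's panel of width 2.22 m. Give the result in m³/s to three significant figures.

2.29 m³/s

v̄ = (0.844 + 0.463) / 2 = 0.6535 m/s
q = v̄ × d × w = 0.6535 × 1.58 × 2.22 = 2.292 m³/s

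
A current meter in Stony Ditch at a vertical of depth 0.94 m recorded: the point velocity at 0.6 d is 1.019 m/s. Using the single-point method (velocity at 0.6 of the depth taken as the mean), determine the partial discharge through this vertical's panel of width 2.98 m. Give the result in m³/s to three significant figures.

v̄ = v₀.₆ = 1.019 m/s
q = v̄ × d × w = 1.019 × 0.94 × 2.98 = 2.854 m³/s

2.85 m³/s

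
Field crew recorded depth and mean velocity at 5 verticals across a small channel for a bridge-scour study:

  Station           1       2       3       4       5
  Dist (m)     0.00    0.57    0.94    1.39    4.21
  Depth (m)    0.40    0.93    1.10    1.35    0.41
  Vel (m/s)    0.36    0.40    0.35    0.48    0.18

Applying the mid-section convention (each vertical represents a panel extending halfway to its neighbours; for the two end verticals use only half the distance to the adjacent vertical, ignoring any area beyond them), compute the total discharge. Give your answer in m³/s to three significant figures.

w_1 = (0.57 − 0.00)/2 = 0.285 m; q_1 = 0.36 × 0.40 × 0.285 = 0.04104 m³/s
w_2 = (0.94 − 0.00)/2 = 0.47 m; q_2 = 0.40 × 0.93 × 0.47 = 0.1748 m³/s
w_3 = (1.39 − 0.57)/2 = 0.41 m; q_3 = 0.35 × 1.10 × 0.41 = 0.1579 m³/s
w_4 = (4.21 − 0.94)/2 = 1.635 m; q_4 = 0.48 × 1.35 × 1.635 = 1.059 m³/s
w_5 = (4.21 − 1.39)/2 = 1.41 m; q_5 = 0.18 × 0.41 × 1.41 = 0.1041 m³/s
Q = Σ qᵢ = 1.537 m³/s

1.54 m³/s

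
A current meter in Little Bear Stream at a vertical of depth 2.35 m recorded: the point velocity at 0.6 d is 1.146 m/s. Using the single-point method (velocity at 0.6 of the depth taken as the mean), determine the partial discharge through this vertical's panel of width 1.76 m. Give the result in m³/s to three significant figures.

4.74 m³/s

v̄ = v₀.₆ = 1.146 m/s
q = v̄ × d × w = 1.146 × 2.35 × 1.76 = 4.740 m³/s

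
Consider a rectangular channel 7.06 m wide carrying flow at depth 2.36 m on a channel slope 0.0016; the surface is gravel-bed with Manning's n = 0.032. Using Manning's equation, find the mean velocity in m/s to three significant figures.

1.58 m/s

A = b·y = 7.06 × 2.36 = 16.66 m²
P = b + 2y = 7.06 + 2×2.36 = 11.78 m
R = A/P = 16.66/11.78 = 1.414 m
Q = (1/n)·A·R^(2/3)·S^(1/2) = (1/0.032) × 16.66 × 1.414^(2/3) × 0.0016^(1/2) = 26.24 m³/s
V = Q/A = 26.24/16.66 = 1.575 m/s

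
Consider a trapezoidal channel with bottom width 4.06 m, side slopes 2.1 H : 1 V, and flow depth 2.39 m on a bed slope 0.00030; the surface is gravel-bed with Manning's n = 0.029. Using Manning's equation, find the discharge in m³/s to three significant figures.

16.4 m³/s

A = (b + z·y)·y = (4.06 + 2.1×2.39)×2.39 = 21.70 m²
P = b + 2y√(1+z²) = 4.06 + 2×2.39×√(1+2.1²) = 15.18 m
R = A/P = 21.70/15.18 = 1.430 m
Q = (1/n)·A·R^(2/3)·S^(1/2) = (1/0.029) × 21.70 × 1.430^(2/3) × 0.00030^(1/2) = 16.45 m³/s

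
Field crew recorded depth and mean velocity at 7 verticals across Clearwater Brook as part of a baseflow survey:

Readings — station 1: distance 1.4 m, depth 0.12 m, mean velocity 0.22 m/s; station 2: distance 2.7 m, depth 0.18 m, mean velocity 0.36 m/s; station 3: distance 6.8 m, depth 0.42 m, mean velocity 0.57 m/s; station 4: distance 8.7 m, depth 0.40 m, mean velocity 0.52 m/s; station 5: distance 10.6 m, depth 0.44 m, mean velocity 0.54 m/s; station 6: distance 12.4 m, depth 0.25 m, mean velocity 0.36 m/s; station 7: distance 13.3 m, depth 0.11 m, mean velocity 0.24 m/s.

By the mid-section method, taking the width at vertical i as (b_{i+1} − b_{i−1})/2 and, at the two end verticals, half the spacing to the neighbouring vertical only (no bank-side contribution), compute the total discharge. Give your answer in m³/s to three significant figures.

w_1 = (2.7 − 1.4)/2 = 0.65 m; q_1 = 0.22 × 0.12 × 0.65 = 0.01716 m³/s
w_2 = (6.8 − 1.4)/2 = 2.7 m; q_2 = 0.36 × 0.18 × 2.7 = 0.1750 m³/s
w_3 = (8.7 − 2.7)/2 = 3 m; q_3 = 0.57 × 0.42 × 3 = 0.7182 m³/s
w_4 = (10.6 − 6.8)/2 = 1.9 m; q_4 = 0.52 × 0.40 × 1.9 = 0.3952 m³/s
w_5 = (12.4 − 8.7)/2 = 1.85 m; q_5 = 0.54 × 0.44 × 1.85 = 0.4396 m³/s
w_6 = (13.3 − 10.6)/2 = 1.35 m; q_6 = 0.36 × 0.25 × 1.35 = 0.1215 m³/s
w_7 = (13.3 − 12.4)/2 = 0.45 m; q_7 = 0.24 × 0.11 × 0.45 = 0.01188 m³/s
Q = Σ qᵢ = 1.878 m³/s

1.88 m³/s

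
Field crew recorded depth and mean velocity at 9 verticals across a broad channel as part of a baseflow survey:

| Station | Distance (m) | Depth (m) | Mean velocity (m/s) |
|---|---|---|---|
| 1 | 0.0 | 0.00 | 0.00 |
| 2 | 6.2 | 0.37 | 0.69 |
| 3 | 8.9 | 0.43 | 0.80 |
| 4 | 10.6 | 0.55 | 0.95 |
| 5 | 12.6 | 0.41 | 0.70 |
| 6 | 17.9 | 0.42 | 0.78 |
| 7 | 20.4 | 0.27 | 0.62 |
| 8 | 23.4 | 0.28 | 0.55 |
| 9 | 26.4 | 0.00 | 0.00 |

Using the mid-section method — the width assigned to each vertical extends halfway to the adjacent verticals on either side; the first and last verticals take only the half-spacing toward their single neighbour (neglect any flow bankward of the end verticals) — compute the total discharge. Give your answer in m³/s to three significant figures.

6.11 m³/s

w_2 = (8.9 − 0.0)/2 = 4.45 m; q_2 = 0.69 × 0.37 × 4.45 = 1.136 m³/s
w_3 = (10.6 − 6.2)/2 = 2.2 m; q_3 = 0.80 × 0.43 × 2.2 = 0.7568 m³/s
w_4 = (12.6 − 8.9)/2 = 1.85 m; q_4 = 0.95 × 0.55 × 1.85 = 0.9666 m³/s
w_5 = (17.9 − 10.6)/2 = 3.65 m; q_5 = 0.70 × 0.41 × 3.65 = 1.048 m³/s
w_6 = (20.4 − 12.6)/2 = 3.9 m; q_6 = 0.78 × 0.42 × 3.9 = 1.278 m³/s
w_7 = (23.4 − 17.9)/2 = 2.75 m; q_7 = 0.62 × 0.27 × 2.75 = 0.4604 m³/s
w_8 = (26.4 − 20.4)/2 = 3 m; q_8 = 0.55 × 0.28 × 3 = 0.4620 m³/s
Stations 1, 9 contribute zero (depth or velocity is 0).
Q = Σ qᵢ = 6.107 m³/s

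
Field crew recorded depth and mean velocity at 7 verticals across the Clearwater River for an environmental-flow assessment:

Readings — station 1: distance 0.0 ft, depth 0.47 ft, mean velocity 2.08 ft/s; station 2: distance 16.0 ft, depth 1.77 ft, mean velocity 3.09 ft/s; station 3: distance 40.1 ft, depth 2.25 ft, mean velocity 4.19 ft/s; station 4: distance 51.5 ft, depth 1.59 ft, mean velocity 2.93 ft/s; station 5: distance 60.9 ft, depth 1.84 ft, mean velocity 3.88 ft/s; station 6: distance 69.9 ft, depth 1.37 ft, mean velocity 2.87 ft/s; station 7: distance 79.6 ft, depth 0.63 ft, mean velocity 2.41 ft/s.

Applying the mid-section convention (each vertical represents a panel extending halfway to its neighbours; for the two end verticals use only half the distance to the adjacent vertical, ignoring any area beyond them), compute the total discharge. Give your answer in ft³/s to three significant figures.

443 ft³/s

w_1 = (16.0 − 0.0)/2 = 8 ft; q_1 = 2.08 × 0.47 × 8 = 7.821 ft³/s
w_2 = (40.1 − 0.0)/2 = 20.05 ft; q_2 = 3.09 × 1.77 × 20.05 = 109.7 ft³/s
w_3 = (51.5 − 16.0)/2 = 17.75 ft; q_3 = 4.19 × 2.25 × 17.75 = 167.3 ft³/s
w_4 = (60.9 − 40.1)/2 = 10.4 ft; q_4 = 2.93 × 1.59 × 10.4 = 48.45 ft³/s
w_5 = (69.9 − 51.5)/2 = 9.2 ft; q_5 = 3.88 × 1.84 × 9.2 = 65.68 ft³/s
w_6 = (79.6 − 60.9)/2 = 9.35 ft; q_6 = 2.87 × 1.37 × 9.35 = 36.76 ft³/s
w_7 = (79.6 − 69.9)/2 = 4.85 ft; q_7 = 2.41 × 0.63 × 4.85 = 7.364 ft³/s
Q = Σ qᵢ = 443.1 ft³/s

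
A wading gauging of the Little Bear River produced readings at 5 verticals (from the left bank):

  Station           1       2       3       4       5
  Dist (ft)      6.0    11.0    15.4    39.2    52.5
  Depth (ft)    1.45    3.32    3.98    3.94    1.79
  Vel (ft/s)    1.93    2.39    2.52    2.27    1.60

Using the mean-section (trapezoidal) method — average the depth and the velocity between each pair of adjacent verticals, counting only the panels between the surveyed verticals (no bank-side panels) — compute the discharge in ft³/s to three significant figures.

365 ft³/s

Panel 1-2: Δb = 5 ft, d̄ = (1.45+3.32)/2 = 2.385, v̄ = (1.93+2.39)/2 = 2.16 → q = 5×2.385×2.16 = 25.76 ft³/s
Panel 2-3: Δb = 4.4 ft, d̄ = (3.32+3.98)/2 = 3.65, v̄ = (2.39+2.52)/2 = 2.455 → q = 4.4×3.65×2.455 = 39.43 ft³/s
Panel 3-4: Δb = 23.8 ft, d̄ = (3.98+3.94)/2 = 3.96, v̄ = (2.52+2.27)/2 = 2.395 → q = 23.8×3.96×2.395 = 225.7 ft³/s
Panel 4-5: Δb = 13.3 ft, d̄ = (3.94+1.79)/2 = 2.865, v̄ = (2.27+1.60)/2 = 1.935 → q = 13.3×2.865×1.935 = 73.73 ft³/s
Q = Σ q = 364.6 ft³/s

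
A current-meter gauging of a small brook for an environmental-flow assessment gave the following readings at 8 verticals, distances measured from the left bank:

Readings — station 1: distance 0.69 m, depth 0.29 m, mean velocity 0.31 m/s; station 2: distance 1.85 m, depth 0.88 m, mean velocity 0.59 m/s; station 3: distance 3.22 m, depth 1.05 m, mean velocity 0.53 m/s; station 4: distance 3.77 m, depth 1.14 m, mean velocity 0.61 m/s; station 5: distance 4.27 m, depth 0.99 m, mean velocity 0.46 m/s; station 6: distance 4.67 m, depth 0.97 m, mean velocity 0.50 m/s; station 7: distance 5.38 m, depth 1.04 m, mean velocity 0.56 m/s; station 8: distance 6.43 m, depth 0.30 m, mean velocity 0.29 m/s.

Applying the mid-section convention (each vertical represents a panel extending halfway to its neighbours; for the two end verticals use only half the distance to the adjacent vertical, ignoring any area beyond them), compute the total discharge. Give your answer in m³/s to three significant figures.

w_1 = (1.85 − 0.69)/2 = 0.58 m; q_1 = 0.31 × 0.29 × 0.58 = 0.05214 m³/s
w_2 = (3.22 − 0.69)/2 = 1.265 m; q_2 = 0.59 × 0.88 × 1.265 = 0.6568 m³/s
w_3 = (3.77 − 1.85)/2 = 0.96 m; q_3 = 0.53 × 1.05 × 0.96 = 0.5342 m³/s
w_4 = (4.27 − 3.22)/2 = 0.525 m; q_4 = 0.61 × 1.14 × 0.525 = 0.3651 m³/s
w_5 = (4.67 − 3.77)/2 = 0.45 m; q_5 = 0.46 × 0.99 × 0.45 = 0.2049 m³/s
w_6 = (5.38 − 4.27)/2 = 0.555 m; q_6 = 0.50 × 0.97 × 0.555 = 0.2692 m³/s
w_7 = (6.43 − 4.67)/2 = 0.88 m; q_7 = 0.56 × 1.04 × 0.88 = 0.5125 m³/s
w_8 = (6.43 − 5.38)/2 = 0.525 m; q_8 = 0.29 × 0.30 × 0.525 = 0.04568 m³/s
Q = Σ qᵢ = 2.641 m³/s

2.64 m³/s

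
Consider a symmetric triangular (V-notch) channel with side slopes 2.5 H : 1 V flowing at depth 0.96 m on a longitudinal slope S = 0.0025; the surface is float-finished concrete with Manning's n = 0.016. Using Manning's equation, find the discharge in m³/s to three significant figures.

A = z·y² = 2.5×0.96² = 2.304 m²
P = 2y√(1+z²) = 2×0.96×√(1+2.5²) = 5.170 m
R = A/P = 2.304/5.170 = 0.4457 m
Q = (1/n)·A·R^(2/3)·S^(1/2) = (1/0.016) × 2.304 × 0.4457^(2/3) × 0.0025^(1/2) = 4.201 m³/s

4.20 m³/s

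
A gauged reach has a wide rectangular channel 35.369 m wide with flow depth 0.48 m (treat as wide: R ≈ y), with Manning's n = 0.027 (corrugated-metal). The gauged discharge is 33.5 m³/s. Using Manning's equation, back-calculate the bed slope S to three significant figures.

A = b·y = 35.369 × 0.48 = 16.98 m²
Wide channel: R ≈ y = 0.48 m
S = (Q·n / (1·A·R^(2/3)))² = (33.5×0.027 / (1×16.98×0.6130))² = 0.007553

0.00755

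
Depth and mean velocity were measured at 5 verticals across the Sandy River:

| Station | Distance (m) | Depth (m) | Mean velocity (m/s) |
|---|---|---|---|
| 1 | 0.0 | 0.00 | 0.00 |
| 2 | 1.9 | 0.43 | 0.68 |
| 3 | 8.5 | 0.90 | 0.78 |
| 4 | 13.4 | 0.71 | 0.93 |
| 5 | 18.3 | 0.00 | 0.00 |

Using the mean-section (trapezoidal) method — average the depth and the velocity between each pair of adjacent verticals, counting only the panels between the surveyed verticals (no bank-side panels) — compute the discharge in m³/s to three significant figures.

Panel 1-2: Δb = 1.9 m, d̄ = (0.00+0.43)/2 = 0.215, v̄ = (0.00+0.68)/2 = 0.34 → q = 1.9×0.215×0.34 = 0.1389 m³/s
Panel 2-3: Δb = 6.6 m, d̄ = (0.43+0.90)/2 = 0.665, v̄ = (0.68+0.78)/2 = 0.73 → q = 6.6×0.665×0.73 = 3.204 m³/s
Panel 3-4: Δb = 4.9 m, d̄ = (0.90+0.71)/2 = 0.805, v̄ = (0.78+0.93)/2 = 0.855 → q = 4.9×0.805×0.855 = 3.373 m³/s
Panel 4-5: Δb = 4.9 m, d̄ = (0.71+0.00)/2 = 0.355, v̄ = (0.93+0.00)/2 = 0.465 → q = 4.9×0.355×0.465 = 0.8089 m³/s
Q = Σ q = 7.524 m³/s

7.52 m³/s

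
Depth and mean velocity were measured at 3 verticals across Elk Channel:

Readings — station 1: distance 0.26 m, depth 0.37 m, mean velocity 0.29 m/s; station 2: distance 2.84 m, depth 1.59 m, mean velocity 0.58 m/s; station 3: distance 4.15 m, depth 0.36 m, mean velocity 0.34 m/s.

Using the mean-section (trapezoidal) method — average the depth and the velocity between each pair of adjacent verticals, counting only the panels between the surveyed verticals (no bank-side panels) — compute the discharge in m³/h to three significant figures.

Panel 1-2: Δb = 2.58 m, d̄ = (0.37+1.59)/2 = 0.98, v̄ = (0.29+0.58)/2 = 0.435 → q = 2.58×0.98×0.435 = 1.100 m³/s
Panel 2-3: Δb = 1.31 m, d̄ = (1.59+0.36)/2 = 0.975, v̄ = (0.58+0.34)/2 = 0.46 → q = 1.31×0.975×0.46 = 0.5875 m³/s
Q = Σ q = 1.687 m³/s
= 1.687 × 3600 = 6075 m³/h

6070 m³/h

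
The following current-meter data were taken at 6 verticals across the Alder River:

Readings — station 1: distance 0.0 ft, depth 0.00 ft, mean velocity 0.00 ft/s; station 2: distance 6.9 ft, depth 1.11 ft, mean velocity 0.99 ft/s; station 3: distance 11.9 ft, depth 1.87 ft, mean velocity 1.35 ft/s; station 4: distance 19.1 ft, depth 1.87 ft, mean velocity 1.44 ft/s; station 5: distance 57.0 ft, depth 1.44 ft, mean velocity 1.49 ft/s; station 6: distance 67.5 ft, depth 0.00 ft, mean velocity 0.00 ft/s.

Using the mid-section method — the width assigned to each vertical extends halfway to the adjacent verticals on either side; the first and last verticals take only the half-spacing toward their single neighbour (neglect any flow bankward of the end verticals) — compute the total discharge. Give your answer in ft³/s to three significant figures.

135 ft³/s

w_2 = (11.9 − 0.0)/2 = 5.95 ft; q_2 = 0.99 × 1.11 × 5.95 = 6.538 ft³/s
w_3 = (19.1 − 6.9)/2 = 6.1 ft; q_3 = 1.35 × 1.87 × 6.1 = 15.40 ft³/s
w_4 = (57.0 − 11.9)/2 = 22.55 ft; q_4 = 1.44 × 1.87 × 22.55 = 60.72 ft³/s
w_5 = (67.5 − 19.1)/2 = 24.2 ft; q_5 = 1.49 × 1.44 × 24.2 = 51.92 ft³/s
Stations 1, 6 contribute zero (depth or velocity is 0).
Q = Σ qᵢ = 134.6 ft³/s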